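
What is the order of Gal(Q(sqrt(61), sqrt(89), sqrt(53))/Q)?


The 3 square roots of distinct primes are multiplicatively independent over Q,
so [K:Q] = 2^3 and Gal(K/Q) is isomorphic to (Z/2Z)^3.
|Gal| = 2^3 = 8

8


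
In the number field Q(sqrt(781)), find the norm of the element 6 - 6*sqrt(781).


N(a + b*sqrt(d)) = a^2 - d*b^2
= (6)^2 - (781)*(-6)^2
= 36 - 28116
= -28080

-28080


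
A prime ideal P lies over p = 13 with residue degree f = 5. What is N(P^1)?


N(P^a) = p^(a*f)
= 13^(1*5)
= 13^5
= 371293

371293


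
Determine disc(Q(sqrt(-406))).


For K = Q(sqrt(d)) with d squarefree: disc(K) = d if d = 1 mod 4, and disc(K) = 4d if d = 2 or 3 mod 4.
Here d = -406, and d mod 4 = 2.
d = 2 mod 4, not 1 (O_K = Z[sqrt(d)]), so disc(K) = 4d = 4 * (-406) = -1624

-1624


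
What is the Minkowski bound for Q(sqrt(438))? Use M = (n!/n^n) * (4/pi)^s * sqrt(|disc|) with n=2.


d = 438, d mod 4 = 2, so disc(K) = 4d = 1752; |disc(K)| = 1752
Real quadratic field, so n = 2, s = r2 = 0, r1 = 2
M = (n!/n^n) * (4/pi)^s * sqrt(|disc(K)|) = (2!/2^2) * (4/pi)^0 * sqrt(1752)
= 0.5 * 1.000000 * 41.856899
= 20.9284

20.9284


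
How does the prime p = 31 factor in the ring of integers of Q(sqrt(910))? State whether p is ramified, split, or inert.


K = Q(sqrt(910)). Since d mod 4 = 2, disc(K) = 3640.
Check p | disc: 3640 mod 31 = 13.
p does not divide disc. Compute Legendre symbol (d/p):
11^((31-1)/2) mod 31 = -1
(d/p) = -1, so p is inert: (p) stays prime with e=1, f=2, g=1.
Therefore p is inert.

inert


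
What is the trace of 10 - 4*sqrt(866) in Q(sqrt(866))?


Tr(a + b*sqrt(d)) = (a + b*sqrt(d)) + (a - b*sqrt(d)) = 2a
= 2 * (10)
= 20

20


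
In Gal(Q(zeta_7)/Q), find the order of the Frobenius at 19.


The Frobenius at p in Gal(Q(zeta_n)/Q) = (Z/nZ)* is the class of p, so its order is ord_7(19), the smallest k >= 1 with 19^k = 1 mod 7.
n = 7 = 7, phi(7) = 6; the order divides phi(n).
Divisors of 6: 1, 2, 3, 6
Repeated squaring mod 7: 19^1 = 5, 19^2 = 4, 19^4 = 2
Test divisors in increasing order:
  k=1: 19^1 = 5 mod 7
  k=2: 19^2 = 4 mod 7
  k=3: 19^3 = 4 * 5 = 6 mod 7
  k=6: 19^6 = 2 * 4 = 1 mod 7  <- first divisor giving 1
Order = 6

6


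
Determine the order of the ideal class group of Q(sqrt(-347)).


K = Q(sqrt(-347)). d mod 4 = 1, so D = disc(K) = d = -347
h(K) equals the number of primitive reduced positive-definite forms (a, b, c) = a*x^2 + b*x*y + c*y^2 with b^2 - 4ac = D,
where reduced means |b| <= a <= c, with b >= 0 whenever |b| = a or a = c, and primitive means gcd(a, b, c) = 1.
Reduced forces 3a^2 <= |D| = 347, so 1 <= a <= 10; b must have the parity of D, and c = (b^2 - D)/(4a) must be an integer >= a.
Enumerate a = 1..10, b in [-a, a]:
  a=1: (1, 1, 87)  [1]
  a=2: none
  a=3: (3, -1, 29), (3, 1, 29)  [2]
  a=4..8: none
  a=9: (9, -7, 11), (9, 7, 11)  [2]
  a=10: none
Total reduced forms: 1 + 2 + 2 = 5
h = 5

5


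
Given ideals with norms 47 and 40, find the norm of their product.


N(IJ) = N(I) * N(J)
= 47 * 40
= 1880

1880


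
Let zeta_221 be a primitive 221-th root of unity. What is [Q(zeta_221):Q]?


The degree equals Euler's totient phi(221).
221 = 13 * 17
phi(221) = 192

192


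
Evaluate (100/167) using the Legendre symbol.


p = 167 is prime, so compute (100/167) with the reciprocity algorithm (Jacobi-symbol steps: pull out 2s via (2/n), flip via reciprocity, reduce):
  pull out 2: (2/167) = +1  (since 167 mod 8 = 7)
  pull out 2: (2/167) = +1  (since 167 mod 8 = 7)
  reciprocity: (25/167) -> +(167/25)
  reduce: (17/25)
  reciprocity: (17/25) -> +(25/17)
  reduce: (8/17)
  pull out 2: (2/17) = +1  (since 17 mod 8 = 1)
  pull out 2: (2/17) = +1  (since 17 mod 8 = 1)
  pull out 2: (2/17) = +1  (since 17 mod 8 = 1)
  (1/17) = 1
Product of signs = 1
(100/167) = 1

1


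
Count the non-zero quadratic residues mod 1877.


For prime p, the number of non-zero quadratic residues is (p-1)/2.
= (1877-1)/2
= 938

938


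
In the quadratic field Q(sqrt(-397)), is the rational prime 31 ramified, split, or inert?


K = Q(sqrt(-397)). Since d mod 4 = 3, disc(K) = -1588.
Check p | disc: -1588 mod 31 = 24.
p does not divide disc. Compute Legendre symbol (d/p):
6^((31-1)/2) mod 31 = -1
(d/p) = -1, so p is inert: (p) stays prime with e=1, f=2, g=1.
Therefore p is inert.

inert


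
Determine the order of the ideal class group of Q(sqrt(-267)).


K = Q(sqrt(-267)). d mod 4 = 1, so D = disc(K) = d = -267
h(K) equals the number of primitive reduced positive-definite forms (a, b, c) = a*x^2 + b*x*y + c*y^2 with b^2 - 4ac = D,
where reduced means |b| <= a <= c, with b >= 0 whenever |b| = a or a = c, and primitive means gcd(a, b, c) = 1.
Reduced forces 3a^2 <= |D| = 267, so 1 <= a <= 9; b must have the parity of D, and c = (b^2 - D)/(4a) must be an integer >= a.
Enumerate a = 1..9, b in [-a, a]:
  a=1: (1, 1, 67)  [1]
  a=2: none
  a=3: (3, 3, 23)  [1]
  a=4..9: none
Total reduced forms: 1 + 1 = 2
h = 2

2


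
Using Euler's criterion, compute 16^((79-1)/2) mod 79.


p = 79 is prime and the exponent is (p-1)/2 = 39, so by Euler's criterion 16^39 = (16/79) = +1 or -1 mod 79.
Compute by square-and-multiply:
  39 = 32 + 4 + 2 + 1 (binary 100111)
  Repeated squaring mod 79: 16^1 = 16, 16^2 = 19, 16^4 = 45, 16^8 = 50, 16^16 = 51, 16^32 = 73
  16^39 = 16^32 * 16^4 * 16^2 * 16^1 = 73 * 45 * 19 * 16 mod 79
    73 * 45 = 3285 = 46 mod 79
    46 * 19 = 874 = 5 mod 79
    5 * 16 = 80 = 1 mod 79
  16^39 = 1 mod 79
Result 1: 16 is a quadratic residue mod 79.
16^39 mod 79 = 1

1


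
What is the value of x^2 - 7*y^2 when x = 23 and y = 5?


x^2 - d*y^2
= 23^2 - 7*5^2
= 529 - 175
= 354

354


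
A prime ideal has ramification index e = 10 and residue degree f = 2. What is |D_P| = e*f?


|D_P| = e * f
= 10 * 2
= 20

20


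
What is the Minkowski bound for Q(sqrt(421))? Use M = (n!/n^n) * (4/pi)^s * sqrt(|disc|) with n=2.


d = 421, d mod 4 = 1, so disc(K) = d = 421; |disc(K)| = 421
Real quadratic field, so n = 2, s = r2 = 0, r1 = 2
M = (n!/n^n) * (4/pi)^s * sqrt(|disc(K)|) = (2!/2^2) * (4/pi)^0 * sqrt(421)
= 0.5 * 1.000000 * 20.518285
= 10.2591

10.2591


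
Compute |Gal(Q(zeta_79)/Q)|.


|Gal(Q(zeta_79)/Q)| = phi(79)
= 78

78


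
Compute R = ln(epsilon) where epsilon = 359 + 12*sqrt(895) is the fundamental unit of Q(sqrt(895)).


epsilon = 359 + 12*sqrt(895)
= 717.9986
R = ln(717.9986)
= 6.5765

6.5765


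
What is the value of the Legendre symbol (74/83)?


p = 83 is prime, so compute (74/83) with the reciprocity algorithm (Jacobi-symbol steps: pull out 2s via (2/n), flip via reciprocity, reduce):
  pull out 2: (2/83) = -1  (since 83 mod 8 = 3)
  reciprocity: (37/83) -> +(83/37)
  reduce: (9/37)
  reciprocity: (9/37) -> +(37/9)
  reduce: (1/9)
  (1/9) = 1
Product of signs = -1
(74/83) = -1

-1


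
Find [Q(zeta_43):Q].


The degree equals Euler's totient phi(43).
43 = 43
phi(43) = 42

42


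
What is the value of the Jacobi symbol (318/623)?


Compute (318/623) via quadratic reciprocity:
  pull out 2: (2/623) = +1  (since 623 mod 8 = 7)
  reciprocity: (159/623) -> -(623/159)
  reduce: (146/159)
  pull out 2: (2/159) = +1  (since 159 mod 8 = 7)
  reciprocity: (73/159) -> +(159/73)
  reduce: (13/73)
  reciprocity: (13/73) -> +(73/13)
  reduce: (8/13)
  pull out 2: (2/13) = -1  (since 13 mod 8 = 5)
  pull out 2: (2/13) = -1  (since 13 mod 8 = 5)
  pull out 2: (2/13) = -1  (since 13 mod 8 = 5)
  (1/13) = 1
Product of signs = 1

1


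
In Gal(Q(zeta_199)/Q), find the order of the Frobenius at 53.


The Frobenius at p in Gal(Q(zeta_n)/Q) = (Z/nZ)* is the class of p, so its order is ord_199(53), the smallest k >= 1 with 53^k = 1 mod 199.
n = 199 = 199, phi(199) = 198; the order divides phi(n).
Divisors of 198: 1, 2, 3, 6, 9, 11, 18, 22, 33, 66, 99, 198
Repeated squaring mod 199: 53^1 = 53, 53^2 = 23, 53^4 = 131, 53^8 = 47, 53^16 = 20, 53^32 = 2, 53^64 = 4, 53^128 = 16
Test divisors in increasing order:
  k=1: 53^1 = 53 mod 199
  k=2: 53^2 = 23 mod 199
  k=3: 53^3 = 23 * 53 = 25 mod 199
  k=6: 53^6 = 131 * 23 = 28 mod 199
  k=9: 53^9 = 47 * 53 = 103 mod 199
  k=11: 53^11 = 47 * 23 * 53 = 180 mod 199
  k=18: 53^18 = 20 * 23 = 62 mod 199
  k=22: 53^22 = 20 * 131 * 23 = 162 mod 199
  k=33: 53^33 = 2 * 53 = 106 mod 199
  k=66: 53^66 = 4 * 23 = 92 mod 199
  k=99: 53^99 = 4 * 2 * 23 * 53 = 1 mod 199  <- first divisor giving 1
Order = 99

99


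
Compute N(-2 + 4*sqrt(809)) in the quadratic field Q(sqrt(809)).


N(a + b*sqrt(d)) = a^2 - d*b^2
= (-2)^2 - (809)*(4)^2
= 4 - 12944
= -12940

-12940


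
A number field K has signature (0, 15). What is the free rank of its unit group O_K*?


By Dirichlet's unit theorem:
rank = r1 + r2 - 1
= 0 + 15 - 1
= 14

14


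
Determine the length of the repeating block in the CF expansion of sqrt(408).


Run the CF algorithm for sqrt(408).
a_0 = floor(sqrt(408)) = 20; set m_0=0, q_0=1.
Recurrence: m' = q*a - m,  q' = (d - m'^2)/q,  a' = floor((a_0 + m')/q').
  step 1: m=20, q=8, a=5
  step 2: m=20, q=1, a=40
a_2 = 2*a_0 = 40, so the period closes here.
sqrt(408) = [20; 5, 40]
Period length = 2

2


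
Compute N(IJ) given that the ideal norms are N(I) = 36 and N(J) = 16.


N(IJ) = N(I) * N(J)
= 36 * 16
= 576

576


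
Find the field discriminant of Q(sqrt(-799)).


For K = Q(sqrt(d)) with d squarefree: disc(K) = d if d = 1 mod 4, and disc(K) = 4d if d = 2 or 3 mod 4.
Here d = -799, and d mod 4 = 1.
d = 1 mod 4 (O_K = Z[(1+sqrt(d))/2]), so disc(K) = d = -799

-799


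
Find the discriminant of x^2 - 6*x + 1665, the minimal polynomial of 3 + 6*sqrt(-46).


The element 3 + 6*sqrt(-46) has minimal polynomial:
x^2 - 6*x + 1665
Discriminant = (-6)^2 - 4*(1665)
= 36 - 6660
= -6624

-6624


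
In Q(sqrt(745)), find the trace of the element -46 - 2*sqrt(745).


Tr(a + b*sqrt(d)) = (a + b*sqrt(d)) + (a - b*sqrt(d)) = 2a
= 2 * (-46)
= -92

-92


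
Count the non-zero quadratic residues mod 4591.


For prime p, the number of non-zero quadratic residues is (p-1)/2.
= (4591-1)/2
= 2295

2295


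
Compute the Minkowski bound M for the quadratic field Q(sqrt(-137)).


d = -137, d mod 4 = 3, so disc(K) = 4d = -548; |disc(K)| = 548
Imaginary quadratic field, so n = 2, s = r2 = 1, r1 = 0
M = (n!/n^n) * (4/pi)^s * sqrt(|disc(K)|) = (2!/2^2) * (4/pi)^1 * sqrt(548)
= 0.5 * 1.273240 * 23.409400
= 14.9029

14.9029


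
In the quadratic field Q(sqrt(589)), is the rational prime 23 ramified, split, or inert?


K = Q(sqrt(589)). Since d mod 4 = 1, disc(K) = 589.
Check p | disc: 589 mod 23 = 14.
p does not divide disc. Compute Legendre symbol (d/p):
14^((23-1)/2) mod 23 = -1
(d/p) = -1, so p is inert: (p) stays prime with e=1, f=2, g=1.
Therefore p is inert.

inert


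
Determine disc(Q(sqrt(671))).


For K = Q(sqrt(d)) with d squarefree: disc(K) = d if d = 1 mod 4, and disc(K) = 4d if d = 2 or 3 mod 4.
Here d = 671, and d mod 4 = 3.
d = 3 mod 4, not 1 (O_K = Z[sqrt(d)]), so disc(K) = 4d = 4 * (671) = 2684

2684


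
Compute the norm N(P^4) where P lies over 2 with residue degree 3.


N(P^a) = p^(a*f)
= 2^(4*3)
= 2^12
= 4096

4096


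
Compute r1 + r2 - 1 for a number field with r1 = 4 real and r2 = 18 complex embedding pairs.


By Dirichlet's unit theorem:
rank = r1 + r2 - 1
= 4 + 18 - 1
= 21

21


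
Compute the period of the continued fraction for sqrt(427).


Run the CF algorithm for sqrt(427).
a_0 = floor(sqrt(427)) = 20; set m_0=0, q_0=1.
Recurrence: m' = q*a - m,  q' = (d - m'^2)/q,  a' = floor((a_0 + m')/q').
  step 1: m=20, q=27, a=1
  step 2: m=7, q=14, a=1
  step 3: m=7, q=27, a=1
  step 4: m=20, q=1, a=40
a_4 = 2*a_0 = 40, so the period closes here.
sqrt(427) = [20; 1, 1, 1, 40]
Period length = 4

4


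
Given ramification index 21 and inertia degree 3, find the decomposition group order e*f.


|D_P| = e * f
= 21 * 3
= 63

63


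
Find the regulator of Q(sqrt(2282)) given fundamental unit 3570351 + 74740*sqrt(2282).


epsilon = 3570351 + 74740*sqrt(2282)
= 7.1407e+06
R = ln(7.1407e+06)
= 15.7813

15.7813


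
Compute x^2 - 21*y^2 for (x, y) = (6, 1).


x^2 - d*y^2
= 6^2 - 21*1^2
= 36 - 21
= 15

15


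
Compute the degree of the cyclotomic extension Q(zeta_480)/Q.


The degree equals Euler's totient phi(480).
480 = 2^5 * 3 * 5
phi(480) = 128

128


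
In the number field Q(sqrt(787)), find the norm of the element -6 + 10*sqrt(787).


N(a + b*sqrt(d)) = a^2 - d*b^2
= (-6)^2 - (787)*(10)^2
= 36 - 78700
= -78664

-78664


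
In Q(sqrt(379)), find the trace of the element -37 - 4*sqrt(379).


Tr(a + b*sqrt(d)) = (a + b*sqrt(d)) + (a - b*sqrt(d)) = 2a
= 2 * (-37)
= -74

-74


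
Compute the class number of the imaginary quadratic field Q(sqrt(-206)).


K = Q(sqrt(-206)). d mod 4 = 2, so D = disc(K) = 4d = -824
h(K) equals the number of primitive reduced positive-definite forms (a, b, c) = a*x^2 + b*x*y + c*y^2 with b^2 - 4ac = D,
where reduced means |b| <= a <= c, with b >= 0 whenever |b| = a or a = c, and primitive means gcd(a, b, c) = 1.
Reduced forces 3a^2 <= |D| = 824, so 1 <= a <= 16; b must have the parity of D, and c = (b^2 - D)/(4a) must be an integer >= a.
Enumerate a = 1..16, b in [-a, a]:
  a=1: (1, 0, 206)  [1]
  a=2: (2, 0, 103)  [1]
  a=3: (3, -2, 69), (3, 2, 69)  [2]
  a=4: none
  a=5: (5, -4, 42), (5, 4, 42)  [2]
  a=6: (6, -4, 35), (6, 4, 35)  [2]
  a=7: (7, -4, 30), (7, 4, 30)  [2]
  a=8: none
  a=9: (9, -2, 23), (9, 2, 23)  [2]
  a=10: (10, -4, 21), (10, 4, 21)  [2]
  a=11: (11, -10, 21), (11, 10, 21)  [2]
  a=12..13: none
  a=14: (14, -4, 15), (14, 4, 15)  [2]
  a=15: (15, -14, 17), (15, 14, 17)  [2]
  a=16: none
Total reduced forms: 1 + 1 + 2 + 2 + 2 + 2 + 2 + 2 + 2 + 2 + 2 = 20
h = 20

20


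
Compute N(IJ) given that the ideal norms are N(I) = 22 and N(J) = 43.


N(IJ) = N(I) * N(J)
= 22 * 43
= 946

946


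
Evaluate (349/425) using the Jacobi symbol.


Compute (349/425) via quadratic reciprocity:
  reciprocity: (349/425) -> +(425/349)
  reduce: (76/349)
  pull out 2: (2/349) = -1  (since 349 mod 8 = 5)
  pull out 2: (2/349) = -1  (since 349 mod 8 = 5)
  reciprocity: (19/349) -> +(349/19)
  reduce: (7/19)
  reciprocity: (7/19) -> -(19/7)
  reduce: (5/7)
  reciprocity: (5/7) -> +(7/5)
  reduce: (2/5)
  pull out 2: (2/5) = -1  (since 5 mod 8 = 5)
  (1/5) = 1
Product of signs = 1

1


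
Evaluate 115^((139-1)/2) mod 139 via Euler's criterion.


p = 139 is prime and the exponent is (p-1)/2 = 69, so by Euler's criterion 115^69 = (115/139) = +1 or -1 mod 139.
Compute by square-and-multiply:
  69 = 64 + 4 + 1 (binary 1000101)
  Repeated squaring mod 139: 115^1 = 115, 115^2 = 20, 115^4 = 122, 115^8 = 11, 115^16 = 121, 115^32 = 46, 115^64 = 31
  115^69 = 115^64 * 115^4 * 115^1 = 31 * 122 * 115 mod 139
    31 * 122 = 3782 = 29 mod 139
    29 * 115 = 3335 = 138 mod 139
  115^69 = 138 mod 139
Result 138 = p - 1 = -1 mod 139: 115 is a quadratic non-residue mod 139. As a residue in [0, p-1] the value is 138.
115^69 mod 139 = 138

138


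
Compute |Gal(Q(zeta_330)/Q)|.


|Gal(Q(zeta_330)/Q)| = phi(330)
= 80

80


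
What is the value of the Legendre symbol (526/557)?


p = 557 is prime, so compute (526/557) with the reciprocity algorithm (Jacobi-symbol steps: pull out 2s via (2/n), flip via reciprocity, reduce):
  pull out 2: (2/557) = -1  (since 557 mod 8 = 5)
  reciprocity: (263/557) -> +(557/263)
  reduce: (31/263)
  reciprocity: (31/263) -> -(263/31)
  reduce: (15/31)
  reciprocity: (15/31) -> -(31/15)
  reduce: (1/15)
  (1/15) = 1
Product of signs = -1
(526/557) = -1

-1


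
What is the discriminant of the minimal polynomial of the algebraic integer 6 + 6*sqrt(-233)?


The element 6 + 6*sqrt(-233) has minimal polynomial:
x^2 - 12*x + 8424
Discriminant = (-12)^2 - 4*(8424)
= 144 - 33696
= -33552

-33552


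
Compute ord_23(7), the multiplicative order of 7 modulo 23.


We want ord_23(7), the smallest k >= 1 with 7^k = 1 mod 23.
n = 23 = 23, phi(23) = 22; the order divides phi(n).
Divisors of 22: 1, 2, 11, 22
Repeated squaring mod 23: 7^1 = 7, 7^2 = 3, 7^4 = 9, 7^8 = 12, 7^16 = 6
Test divisors in increasing order:
  k=1: 7^1 = 7 mod 23
  k=2: 7^2 = 3 mod 23
  k=11: 7^11 = 12 * 3 * 7 = 22 mod 23
  k=22: 7^22 = 6 * 9 * 3 = 1 mod 23  <- first divisor giving 1
Order = 22

22


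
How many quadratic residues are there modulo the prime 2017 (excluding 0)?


For prime p, the number of non-zero quadratic residues is (p-1)/2.
= (2017-1)/2
= 1008

1008


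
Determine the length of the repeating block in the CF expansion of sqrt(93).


Run the CF algorithm for sqrt(93).
a_0 = floor(sqrt(93)) = 9; set m_0=0, q_0=1.
Recurrence: m' = q*a - m,  q' = (d - m'^2)/q,  a' = floor((a_0 + m')/q').
  step 1: m=9, q=12, a=1
  step 2: m=3, q=7, a=1
  step 3: m=4, q=11, a=1
  step 4: m=7, q=4, a=4
  step 5: m=9, q=3, a=6
  step 6: m=9, q=4, a=4
  step 7: m=7, q=11, a=1
  step 8: m=4, q=7, a=1
  step 9: m=3, q=12, a=1
  step 10: m=9, q=1, a=18
a_10 = 2*a_0 = 18, so the period closes here.
sqrt(93) = [9; 1, 1, 1, 4, 6, 4, 1, 1, 1, 18]
Period length = 10

10


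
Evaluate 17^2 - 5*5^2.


x^2 - d*y^2
= 17^2 - 5*5^2
= 289 - 125
= 164

164


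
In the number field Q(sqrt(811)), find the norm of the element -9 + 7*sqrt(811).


N(a + b*sqrt(d)) = a^2 - d*b^2
= (-9)^2 - (811)*(7)^2
= 81 - 39739
= -39658

-39658


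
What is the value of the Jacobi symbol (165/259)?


Compute (165/259) via quadratic reciprocity:
  reciprocity: (165/259) -> +(259/165)
  reduce: (94/165)
  pull out 2: (2/165) = -1  (since 165 mod 8 = 5)
  reciprocity: (47/165) -> +(165/47)
  reduce: (24/47)
  pull out 2: (2/47) = +1  (since 47 mod 8 = 7)
  pull out 2: (2/47) = +1  (since 47 mod 8 = 7)
  pull out 2: (2/47) = +1  (since 47 mod 8 = 7)
  reciprocity: (3/47) -> -(47/3)
  reduce: (2/3)
  pull out 2: (2/3) = -1  (since 3 mod 8 = 3)
  (1/3) = 1
Product of signs = -1

-1


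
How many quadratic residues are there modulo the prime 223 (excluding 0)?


For prime p, the number of non-zero quadratic residues is (p-1)/2.
= (223-1)/2
= 111

111


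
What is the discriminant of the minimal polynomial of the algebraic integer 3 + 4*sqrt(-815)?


The element 3 + 4*sqrt(-815) has minimal polynomial:
x^2 - 6*x + 13049
Discriminant = (-6)^2 - 4*(13049)
= 36 - 52196
= -52160

-52160


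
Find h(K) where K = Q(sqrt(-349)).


K = Q(sqrt(-349)). d mod 4 = 3, so D = disc(K) = 4d = -1396
h(K) equals the number of primitive reduced positive-definite forms (a, b, c) = a*x^2 + b*x*y + c*y^2 with b^2 - 4ac = D,
where reduced means |b| <= a <= c, with b >= 0 whenever |b| = a or a = c, and primitive means gcd(a, b, c) = 1.
Reduced forces 3a^2 <= |D| = 1396, so 1 <= a <= 21; b must have the parity of D, and c = (b^2 - D)/(4a) must be an integer >= a.
Enumerate a = 1..21, b in [-a, a]:
  a=1: (1, 0, 349)  [1]
  a=2: (2, 2, 175)  [1]
  a=3..4: none
  a=5: (5, -2, 70), (5, 2, 70)  [2]
  a=6: none
  a=7: (7, -2, 50), (7, 2, 50)  [2]
  a=8..9: none
  a=10: (10, -2, 35), (10, 2, 35)  [2]
  a=11: (11, -10, 34), (11, 10, 34)  [2]
  a=12..13: none
  a=14: (14, -2, 25), (14, 2, 25)  [2]
  a=15..16: none
  a=17: (17, -10, 22), (17, 10, 22)  [2]
  a=18..21: none
Total reduced forms: 1 + 1 + 2 + 2 + 2 + 2 + 2 + 2 = 14
h = 14

14


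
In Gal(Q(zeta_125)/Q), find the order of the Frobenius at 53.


The Frobenius at p in Gal(Q(zeta_n)/Q) = (Z/nZ)* is the class of p, so its order is ord_125(53), the smallest k >= 1 with 53^k = 1 mod 125.
n = 125 = 5^3, phi(125) = 100; the order divides phi(n).
Divisors of 100: 1, 2, 4, 5, 10, 20, 25, 50, 100
Repeated squaring mod 125: 53^1 = 53, 53^2 = 59, 53^4 = 106, 53^8 = 111, 53^16 = 71, 53^32 = 41, 53^64 = 56
Test divisors in increasing order:
  k=1: 53^1 = 53 mod 125
  k=2: 53^2 = 59 mod 125
  k=4: 53^4 = 106 mod 125
  k=5: 53^5 = 106 * 53 = 118 mod 125
  k=10: 53^10 = 111 * 59 = 49 mod 125
  k=20: 53^20 = 71 * 106 = 26 mod 125
  k=25: 53^25 = 71 * 111 * 53 = 68 mod 125
  k=50: 53^50 = 41 * 71 * 59 = 124 mod 125
  k=100: 53^100 = 56 * 41 * 106 = 1 mod 125  <- first divisor giving 1
Order = 100

100


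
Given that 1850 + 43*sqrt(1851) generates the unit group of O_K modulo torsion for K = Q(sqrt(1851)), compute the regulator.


epsilon = 1850 + 43*sqrt(1851)
= 3699.9997
R = ln(3699.9997)
= 8.2161

8.2161


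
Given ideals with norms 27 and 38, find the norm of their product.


N(IJ) = N(I) * N(J)
= 27 * 38
= 1026

1026


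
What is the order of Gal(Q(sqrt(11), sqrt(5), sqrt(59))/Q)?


The 3 square roots of distinct primes are multiplicatively independent over Q,
so [K:Q] = 2^3 and Gal(K/Q) is isomorphic to (Z/2Z)^3.
|Gal| = 2^3 = 8

8


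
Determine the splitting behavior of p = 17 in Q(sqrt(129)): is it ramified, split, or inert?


K = Q(sqrt(129)). Since d mod 4 = 1, disc(K) = 129.
Check p | disc: 129 mod 17 = 10.
p does not divide disc. Compute Legendre symbol (d/p):
10^((17-1)/2) mod 17 = -1
(d/p) = -1, so p is inert: (p) stays prime with e=1, f=2, g=1.
Therefore p is inert.

inert


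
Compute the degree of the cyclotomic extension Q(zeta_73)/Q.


The degree equals Euler's totient phi(73).
73 = 73
phi(73) = 72

72


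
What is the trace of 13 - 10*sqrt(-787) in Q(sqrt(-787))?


Tr(a + b*sqrt(d)) = (a + b*sqrt(d)) + (a - b*sqrt(d)) = 2a
= 2 * (13)
= 26

26


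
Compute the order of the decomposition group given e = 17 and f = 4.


|D_P| = e * f
= 17 * 4
= 68

68


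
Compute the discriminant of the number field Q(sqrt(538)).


For K = Q(sqrt(d)) with d squarefree: disc(K) = d if d = 1 mod 4, and disc(K) = 4d if d = 2 or 3 mod 4.
Here d = 538, and d mod 4 = 2.
d = 2 mod 4, not 1 (O_K = Z[sqrt(d)]), so disc(K) = 4d = 4 * (538) = 2152

2152


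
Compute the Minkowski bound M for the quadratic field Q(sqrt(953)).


d = 953, d mod 4 = 1, so disc(K) = d = 953; |disc(K)| = 953
Real quadratic field, so n = 2, s = r2 = 0, r1 = 2
M = (n!/n^n) * (4/pi)^s * sqrt(|disc(K)|) = (2!/2^2) * (4/pi)^0 * sqrt(953)
= 0.5 * 1.000000 * 30.870698
= 15.4353

15.4353


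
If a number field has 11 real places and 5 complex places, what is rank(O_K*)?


By Dirichlet's unit theorem:
rank = r1 + r2 - 1
= 11 + 5 - 1
= 15

15


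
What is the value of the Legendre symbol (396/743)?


p = 743 is prime, so compute (396/743) with the reciprocity algorithm (Jacobi-symbol steps: pull out 2s via (2/n), flip via reciprocity, reduce):
  pull out 2: (2/743) = +1  (since 743 mod 8 = 7)
  pull out 2: (2/743) = +1  (since 743 mod 8 = 7)
  reciprocity: (99/743) -> -(743/99)
  reduce: (50/99)
  pull out 2: (2/99) = -1  (since 99 mod 8 = 3)
  reciprocity: (25/99) -> +(99/25)
  reduce: (24/25)
  pull out 2: (2/25) = +1  (since 25 mod 8 = 1)
  pull out 2: (2/25) = +1  (since 25 mod 8 = 1)
  pull out 2: (2/25) = +1  (since 25 mod 8 = 1)
  reciprocity: (3/25) -> +(25/3)
  reduce: (1/3)
  (1/3) = 1
Product of signs = 1
(396/743) = 1

1


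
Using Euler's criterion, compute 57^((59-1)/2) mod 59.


p = 59 is prime and the exponent is (p-1)/2 = 29, so by Euler's criterion 57^29 = (57/59) = +1 or -1 mod 59.
Compute by square-and-multiply:
  29 = 16 + 8 + 4 + 1 (binary 11101)
  Repeated squaring mod 59: 57^1 = 57, 57^2 = 4, 57^4 = 16, 57^8 = 20, 57^16 = 46
  57^29 = 57^16 * 57^8 * 57^4 * 57^1 = 46 * 20 * 16 * 57 mod 59
    46 * 20 = 920 = 35 mod 59
    35 * 16 = 560 = 29 mod 59
    29 * 57 = 1653 = 1 mod 59
  57^29 = 1 mod 59
Result 1: 57 is a quadratic residue mod 59.
57^29 mod 59 = 1

1


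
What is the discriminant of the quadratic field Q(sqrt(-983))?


For K = Q(sqrt(d)) with d squarefree: disc(K) = d if d = 1 mod 4, and disc(K) = 4d if d = 2 or 3 mod 4.
Here d = -983, and d mod 4 = 1.
d = 1 mod 4 (O_K = Z[(1+sqrt(d))/2]), so disc(K) = d = -983

-983


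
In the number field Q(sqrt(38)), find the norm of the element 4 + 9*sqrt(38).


N(a + b*sqrt(d)) = a^2 - d*b^2
= (4)^2 - (38)*(9)^2
= 16 - 3078
= -3062

-3062


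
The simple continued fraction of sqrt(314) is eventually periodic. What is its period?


Run the CF algorithm for sqrt(314).
a_0 = floor(sqrt(314)) = 17; set m_0=0, q_0=1.
Recurrence: m' = q*a - m,  q' = (d - m'^2)/q,  a' = floor((a_0 + m')/q').
  step 1: m=17, q=25, a=1
  step 2: m=8, q=10, a=2
  step 3: m=12, q=17, a=1
  step 4: m=5, q=17, a=1
  step 5: m=12, q=10, a=2
  step 6: m=8, q=25, a=1
  step 7: m=17, q=1, a=34
a_7 = 2*a_0 = 34, so the period closes here.
sqrt(314) = [17; 1, 2, 1, 1, 2, 1, 34]
Period length = 7

7


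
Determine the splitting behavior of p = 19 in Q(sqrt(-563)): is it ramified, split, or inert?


K = Q(sqrt(-563)). Since d mod 4 = 1, disc(K) = -563.
Check p | disc: -563 mod 19 = 7.
p does not divide disc. Compute Legendre symbol (d/p):
7^((19-1)/2) mod 19 = 1
(d/p) = 1, so p splits: (p) = P*P' with e=1, f=1, g=2.
Therefore p is split.

split


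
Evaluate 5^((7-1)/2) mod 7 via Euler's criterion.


p = 7 is prime and the exponent is (p-1)/2 = 3, so by Euler's criterion 5^3 = (5/7) = +1 or -1 mod 7.
Compute by square-and-multiply:
  3 = 2 + 1 (binary 11)
  Repeated squaring mod 7: 5^1 = 5, 5^2 = 4
  5^3 = 5^2 * 5^1 = 4 * 5 mod 7
    4 * 5 = 20 = 6 mod 7
  5^3 = 6 mod 7
Result 6 = p - 1 = -1 mod 7: 5 is a quadratic non-residue mod 7. As a residue in [0, p-1] the value is 6.
5^3 mod 7 = 6

6


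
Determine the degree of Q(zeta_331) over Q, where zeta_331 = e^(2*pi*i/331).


The degree equals Euler's totient phi(331).
331 = 331
phi(331) = 330

330


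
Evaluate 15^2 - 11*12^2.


x^2 - d*y^2
= 15^2 - 11*12^2
= 225 - 1584
= -1359

-1359


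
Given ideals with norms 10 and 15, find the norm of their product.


N(IJ) = N(I) * N(J)
= 10 * 15
= 150

150


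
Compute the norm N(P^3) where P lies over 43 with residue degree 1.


N(P^a) = p^(a*f)
= 43^(3*1)
= 43^3
= 79507

79507


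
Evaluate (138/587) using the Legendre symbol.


p = 587 is prime, so compute (138/587) with the reciprocity algorithm (Jacobi-symbol steps: pull out 2s via (2/n), flip via reciprocity, reduce):
  pull out 2: (2/587) = -1  (since 587 mod 8 = 3)
  reciprocity: (69/587) -> +(587/69)
  reduce: (35/69)
  reciprocity: (35/69) -> +(69/35)
  reduce: (34/35)
  pull out 2: (2/35) = -1  (since 35 mod 8 = 3)
  reciprocity: (17/35) -> +(35/17)
  reduce: (1/17)
  (1/17) = 1
Product of signs = 1
(138/587) = 1

1


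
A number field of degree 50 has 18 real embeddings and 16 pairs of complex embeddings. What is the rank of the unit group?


By Dirichlet's unit theorem:
rank = r1 + r2 - 1
= 18 + 16 - 1
= 33

33


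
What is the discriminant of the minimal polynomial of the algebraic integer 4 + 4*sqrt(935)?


The element 4 + 4*sqrt(935) has minimal polynomial:
x^2 - 8*x - 14944
Discriminant = (-8)^2 - 4*(-14944)
= 64 + 59776
= 59840

59840


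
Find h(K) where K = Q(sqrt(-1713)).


K = Q(sqrt(-1713)). d mod 4 = 3, so D = disc(K) = 4d = -6852
h(K) equals the number of primitive reduced positive-definite forms (a, b, c) = a*x^2 + b*x*y + c*y^2 with b^2 - 4ac = D,
where reduced means |b| <= a <= c, with b >= 0 whenever |b| = a or a = c, and primitive means gcd(a, b, c) = 1.
Reduced forces 3a^2 <= |D| = 6852, so 1 <= a <= 47; b must have the parity of D, and c = (b^2 - D)/(4a) must be an integer >= a.
Enumerate a = 1..47, b in [-a, a]:
  a=1: (1, 0, 1713)  [1]
  a=2: (2, 2, 857)  [1]
  a=3: (3, 0, 571)  [1]
  a=4..5: none
  a=6: (6, 6, 287)  [1]
  a=7: (7, -6, 246), (7, 6, 246)  [2]
  a=8..10: none
  a=11: (11, -10, 158), (11, 10, 158)  [2]
  a=12: none
  a=13: (13, -8, 133), (13, 8, 133)  [2]
  a=14: (14, -6, 123), (14, 6, 123)  [2]
  a=15..16: none
  a=17: (17, -4, 101), (17, 4, 101)  [2]
  a=18: none
  a=19: (19, -8, 91), (19, 8, 91)  [2]
  a=20: none
  a=21: (21, -6, 82), (21, 6, 82)  [2]
  a=22: (22, -10, 79), (22, 10, 79)  [2]
  a=23: (23, -18, 78), (23, 18, 78)  [2]
  a=24..25: none
  a=26: (26, -18, 69), (26, 18, 69)  [2]
  a=27..32: none
  a=33: (33, -12, 53), (33, 12, 53)  [2]
  a=34: (34, -30, 57), (34, 30, 57)  [2]
  a=35..36: none
  a=37: (37, -20, 49), (37, 20, 49)  [2]
  a=38: (38, -30, 51), (38, 30, 51)  [2]
  a=39: (39, -18, 46), (39, 18, 46)  [2]
  a=40: none
  a=41: (41, -6, 42), (41, 6, 42)  [2]
  a=42..47: none
Total reduced forms: 1 + 1 + 1 + 1 + 2 + 2 + 2 + 2 + 2 + 2 + 2 + 2 + 2 + 2 + 2 + 2 + 2 + 2 + 2 + 2 = 36
h = 36

36


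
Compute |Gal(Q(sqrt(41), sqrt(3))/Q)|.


The 2 square roots of distinct primes are multiplicatively independent over Q,
so [K:Q] = 2^2 and Gal(K/Q) is isomorphic to (Z/2Z)^2.
|Gal| = 2^2 = 4

4


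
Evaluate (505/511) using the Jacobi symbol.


Compute (505/511) via quadratic reciprocity:
  reciprocity: (505/511) -> +(511/505)
  reduce: (6/505)
  pull out 2: (2/505) = +1  (since 505 mod 8 = 1)
  reciprocity: (3/505) -> +(505/3)
  reduce: (1/3)
  (1/3) = 1
Product of signs = 1

1


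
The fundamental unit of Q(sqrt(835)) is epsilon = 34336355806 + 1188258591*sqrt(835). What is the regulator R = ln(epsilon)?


epsilon = 34336355806 + 1188258591*sqrt(835)
= 6.8673e+10
R = ln(6.8673e+10)
= 24.9526

24.9526


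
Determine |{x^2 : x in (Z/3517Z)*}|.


For prime p, the number of non-zero quadratic residues is (p-1)/2.
= (3517-1)/2
= 1758

1758


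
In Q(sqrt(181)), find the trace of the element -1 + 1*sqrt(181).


Tr(a + b*sqrt(d)) = (a + b*sqrt(d)) + (a - b*sqrt(d)) = 2a
= 2 * (-1)
= -2

-2


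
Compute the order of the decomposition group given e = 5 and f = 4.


|D_P| = e * f
= 5 * 4
= 20

20


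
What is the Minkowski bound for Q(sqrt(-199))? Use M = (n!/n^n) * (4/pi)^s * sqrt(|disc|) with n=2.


d = -199, d mod 4 = 1, so disc(K) = d = -199; |disc(K)| = 199
Imaginary quadratic field, so n = 2, s = r2 = 1, r1 = 0
M = (n!/n^n) * (4/pi)^s * sqrt(|disc(K)|) = (2!/2^2) * (4/pi)^1 * sqrt(199)
= 0.5 * 1.273240 * 14.106736
= 8.9806

8.9806


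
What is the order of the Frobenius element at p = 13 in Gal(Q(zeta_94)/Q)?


The Frobenius at p in Gal(Q(zeta_n)/Q) = (Z/nZ)* is the class of p, so its order is ord_94(13), the smallest k >= 1 with 13^k = 1 mod 94.
n = 94 = 2 * 47, phi(94) = 46; the order divides phi(n).
Divisors of 46: 1, 2, 23, 46
Repeated squaring mod 94: 13^1 = 13, 13^2 = 75, 13^4 = 79, 13^8 = 37, 13^16 = 53, 13^32 = 83
Test divisors in increasing order:
  k=1: 13^1 = 13 mod 94
  k=2: 13^2 = 75 mod 94
  k=23: 13^23 = 53 * 79 * 75 * 13 = 93 mod 94
  k=46: 13^46 = 83 * 37 * 79 * 75 = 1 mod 94  <- first divisor giving 1
Order = 46

46


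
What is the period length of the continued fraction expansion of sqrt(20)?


Run the CF algorithm for sqrt(20).
a_0 = floor(sqrt(20)) = 4; set m_0=0, q_0=1.
Recurrence: m' = q*a - m,  q' = (d - m'^2)/q,  a' = floor((a_0 + m')/q').
  step 1: m=4, q=4, a=2
  step 2: m=4, q=1, a=8
a_2 = 2*a_0 = 8, so the period closes here.
sqrt(20) = [4; 2, 8]
Period length = 2

2


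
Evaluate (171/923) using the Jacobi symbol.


Compute (171/923) via quadratic reciprocity:
  reciprocity: (171/923) -> -(923/171)
  reduce: (68/171)
  pull out 2: (2/171) = -1  (since 171 mod 8 = 3)
  pull out 2: (2/171) = -1  (since 171 mod 8 = 3)
  reciprocity: (17/171) -> +(171/17)
  reduce: (1/17)
  (1/17) = 1
Product of signs = -1

-1


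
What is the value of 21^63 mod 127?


p = 127 is prime and the exponent is (p-1)/2 = 63, so by Euler's criterion 21^63 = (21/127) = +1 or -1 mod 127.
Compute by square-and-multiply:
  63 = 32 + 16 + 8 + 4 + 2 + 1 (binary 111111)
  Repeated squaring mod 127: 21^1 = 21, 21^2 = 60, 21^4 = 44, 21^8 = 31, 21^16 = 72, 21^32 = 104
  21^63 = 21^32 * 21^16 * 21^8 * 21^4 * 21^2 * 21^1 = 104 * 72 * 31 * 44 * 60 * 21 mod 127
    104 * 72 = 7488 = 122 mod 127
    122 * 31 = 3782 = 99 mod 127
    99 * 44 = 4356 = 38 mod 127
    38 * 60 = 2280 = 121 mod 127
    121 * 21 = 2541 = 1 mod 127
  21^63 = 1 mod 127
Result 1: 21 is a quadratic residue mod 127.
21^63 mod 127 = 1

1


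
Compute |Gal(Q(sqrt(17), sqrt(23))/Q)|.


The 2 square roots of distinct primes are multiplicatively independent over Q,
so [K:Q] = 2^2 and Gal(K/Q) is isomorphic to (Z/2Z)^2.
|Gal| = 2^2 = 4

4


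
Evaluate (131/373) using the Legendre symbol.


p = 373 is prime, so compute (131/373) with the reciprocity algorithm (Jacobi-symbol steps: pull out 2s via (2/n), flip via reciprocity, reduce):
  reciprocity: (131/373) -> +(373/131)
  reduce: (111/131)
  reciprocity: (111/131) -> -(131/111)
  reduce: (20/111)
  pull out 2: (2/111) = +1  (since 111 mod 8 = 7)
  pull out 2: (2/111) = +1  (since 111 mod 8 = 7)
  reciprocity: (5/111) -> +(111/5)
  reduce: (1/5)
  (1/5) = 1
Product of signs = -1
(131/373) = -1

-1


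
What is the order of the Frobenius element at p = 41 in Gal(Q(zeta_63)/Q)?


The Frobenius at p in Gal(Q(zeta_n)/Q) = (Z/nZ)* is the class of p, so its order is ord_63(41), the smallest k >= 1 with 41^k = 1 mod 63.
n = 63 = 3^2 * 7, phi(63) = 36; the order divides phi(n).
Divisors of 36: 1, 2, 3, 4, 6, 9, 12, 18, 36
Repeated squaring mod 63: 41^1 = 41, 41^2 = 43, 41^4 = 22, 41^8 = 43, 41^16 = 22, 41^32 = 43
Test divisors in increasing order:
  k=1: 41^1 = 41 mod 63
  k=2: 41^2 = 43 mod 63
  k=3: 41^3 = 43 * 41 = 62 mod 63
  k=4: 41^4 = 22 mod 63
  k=6: 41^6 = 22 * 43 = 1 mod 63  <- first divisor giving 1
Order = 6

6


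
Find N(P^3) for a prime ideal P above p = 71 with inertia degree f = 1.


N(P^a) = p^(a*f)
= 71^(3*1)
= 71^3
= 357911

357911


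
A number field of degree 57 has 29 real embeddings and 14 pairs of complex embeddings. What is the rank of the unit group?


By Dirichlet's unit theorem:
rank = r1 + r2 - 1
= 29 + 14 - 1
= 42

42


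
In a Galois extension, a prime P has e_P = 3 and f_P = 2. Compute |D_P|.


|D_P| = e * f
= 3 * 2
= 6

6


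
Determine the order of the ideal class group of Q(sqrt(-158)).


K = Q(sqrt(-158)). d mod 4 = 2, so D = disc(K) = 4d = -632
h(K) equals the number of primitive reduced positive-definite forms (a, b, c) = a*x^2 + b*x*y + c*y^2 with b^2 - 4ac = D,
where reduced means |b| <= a <= c, with b >= 0 whenever |b| = a or a = c, and primitive means gcd(a, b, c) = 1.
Reduced forces 3a^2 <= |D| = 632, so 1 <= a <= 14; b must have the parity of D, and c = (b^2 - D)/(4a) must be an integer >= a.
Enumerate a = 1..14, b in [-a, a]:
  a=1: (1, 0, 158)  [1]
  a=2: (2, 0, 79)  [1]
  a=3: (3, -2, 53), (3, 2, 53)  [2]
  a=4..5: none
  a=6: (6, -4, 27), (6, 4, 27)  [2]
  a=7..8: none
  a=9: (9, -4, 18), (9, 4, 18)  [2]
  a=10..14: none
Total reduced forms: 1 + 1 + 2 + 2 + 2 = 8
h = 8

8


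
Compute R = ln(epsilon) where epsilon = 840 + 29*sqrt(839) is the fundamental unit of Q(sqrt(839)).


epsilon = 840 + 29*sqrt(839)
= 1679.9994
R = ln(1679.9994)
= 7.4265

7.4265


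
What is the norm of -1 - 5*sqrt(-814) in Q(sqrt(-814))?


N(a + b*sqrt(d)) = a^2 - d*b^2
= (-1)^2 - (-814)*(-5)^2
= 1 + 20350
= 20351

20351


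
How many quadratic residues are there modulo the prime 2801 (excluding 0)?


For prime p, the number of non-zero quadratic residues is (p-1)/2.
= (2801-1)/2
= 1400

1400


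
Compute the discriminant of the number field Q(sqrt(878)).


For K = Q(sqrt(d)) with d squarefree: disc(K) = d if d = 1 mod 4, and disc(K) = 4d if d = 2 or 3 mod 4.
Here d = 878, and d mod 4 = 2.
d = 2 mod 4, not 1 (O_K = Z[sqrt(d)]), so disc(K) = 4d = 4 * (878) = 3512

3512


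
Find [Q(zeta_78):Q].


The degree equals Euler's totient phi(78).
78 = 2 * 3 * 13
phi(78) = 24

24


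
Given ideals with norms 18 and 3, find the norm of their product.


N(IJ) = N(I) * N(J)
= 18 * 3
= 54

54


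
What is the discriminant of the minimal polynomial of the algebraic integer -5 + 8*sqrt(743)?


The element -5 + 8*sqrt(743) has minimal polynomial:
x^2 + 10*x - 47527
Discriminant = (10)^2 - 4*(-47527)
= 100 + 190108
= 190208

190208


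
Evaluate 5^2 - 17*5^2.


x^2 - d*y^2
= 5^2 - 17*5^2
= 25 - 425
= -400

-400


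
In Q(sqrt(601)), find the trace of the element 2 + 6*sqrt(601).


Tr(a + b*sqrt(d)) = (a + b*sqrt(d)) + (a - b*sqrt(d)) = 2a
= 2 * (2)
= 4

4


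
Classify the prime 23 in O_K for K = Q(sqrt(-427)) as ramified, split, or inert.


K = Q(sqrt(-427)). Since d mod 4 = 1, disc(K) = -427.
Check p | disc: -427 mod 23 = 10.
p does not divide disc. Compute Legendre symbol (d/p):
10^((23-1)/2) mod 23 = -1
(d/p) = -1, so p is inert: (p) stays prime with e=1, f=2, g=1.
Therefore p is inert.

inert


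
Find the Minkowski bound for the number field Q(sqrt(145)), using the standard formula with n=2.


d = 145, d mod 4 = 1, so disc(K) = d = 145; |disc(K)| = 145
Real quadratic field, so n = 2, s = r2 = 0, r1 = 2
M = (n!/n^n) * (4/pi)^s * sqrt(|disc(K)|) = (2!/2^2) * (4/pi)^0 * sqrt(145)
= 0.5 * 1.000000 * 12.041595
= 6.0208

6.0208


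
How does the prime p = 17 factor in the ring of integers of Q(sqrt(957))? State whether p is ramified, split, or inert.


K = Q(sqrt(957)). Since d mod 4 = 1, disc(K) = 957.
Check p | disc: 957 mod 17 = 5.
p does not divide disc. Compute Legendre symbol (d/p):
5^((17-1)/2) mod 17 = -1
(d/p) = -1, so p is inert: (p) stays prime with e=1, f=2, g=1.
Therefore p is inert.

inert


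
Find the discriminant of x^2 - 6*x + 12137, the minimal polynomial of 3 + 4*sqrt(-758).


The element 3 + 4*sqrt(-758) has minimal polynomial:
x^2 - 6*x + 12137
Discriminant = (-6)^2 - 4*(12137)
= 36 - 48548
= -48512

-48512


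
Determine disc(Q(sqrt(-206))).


For K = Q(sqrt(d)) with d squarefree: disc(K) = d if d = 1 mod 4, and disc(K) = 4d if d = 2 or 3 mod 4.
Here d = -206, and d mod 4 = 2.
d = 2 mod 4, not 1 (O_K = Z[sqrt(d)]), so disc(K) = 4d = 4 * (-206) = -824

-824


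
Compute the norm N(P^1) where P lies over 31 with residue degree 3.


N(P^a) = p^(a*f)
= 31^(1*3)
= 31^3
= 29791

29791


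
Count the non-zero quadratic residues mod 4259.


For prime p, the number of non-zero quadratic residues is (p-1)/2.
= (4259-1)/2
= 2129

2129


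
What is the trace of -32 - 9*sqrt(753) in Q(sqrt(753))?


Tr(a + b*sqrt(d)) = (a + b*sqrt(d)) + (a - b*sqrt(d)) = 2a
= 2 * (-32)
= -64

-64


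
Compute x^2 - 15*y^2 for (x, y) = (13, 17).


x^2 - d*y^2
= 13^2 - 15*17^2
= 169 - 4335
= -4166

-4166


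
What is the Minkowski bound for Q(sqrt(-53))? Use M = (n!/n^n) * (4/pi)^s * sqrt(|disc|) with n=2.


d = -53, d mod 4 = 3, so disc(K) = 4d = -212; |disc(K)| = 212
Imaginary quadratic field, so n = 2, s = r2 = 1, r1 = 0
M = (n!/n^n) * (4/pi)^s * sqrt(|disc(K)|) = (2!/2^2) * (4/pi)^1 * sqrt(212)
= 0.5 * 1.273240 * 14.560220
= 9.2693

9.2693


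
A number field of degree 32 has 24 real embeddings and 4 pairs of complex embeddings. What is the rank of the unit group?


By Dirichlet's unit theorem:
rank = r1 + r2 - 1
= 24 + 4 - 1
= 27

27


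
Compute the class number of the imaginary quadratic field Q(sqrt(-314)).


K = Q(sqrt(-314)). d mod 4 = 2, so D = disc(K) = 4d = -1256
h(K) equals the number of primitive reduced positive-definite forms (a, b, c) = a*x^2 + b*x*y + c*y^2 with b^2 - 4ac = D,
where reduced means |b| <= a <= c, with b >= 0 whenever |b| = a or a = c, and primitive means gcd(a, b, c) = 1.
Reduced forces 3a^2 <= |D| = 1256, so 1 <= a <= 20; b must have the parity of D, and c = (b^2 - D)/(4a) must be an integer >= a.
Enumerate a = 1..20, b in [-a, a]:
  a=1: (1, 0, 314)  [1]
  a=2: (2, 0, 157)  [1]
  a=3: (3, -2, 105), (3, 2, 105)  [2]
  a=4: none
  a=5: (5, -2, 63), (5, 2, 63)  [2]
  a=6: (6, -4, 53), (6, 4, 53)  [2]
  a=7: (7, -2, 45), (7, 2, 45)  [2]
  a=8: none
  a=9: (9, -2, 35), (9, 2, 35)  [2]
  a=10: (10, -8, 33), (10, 8, 33)  [2]
  a=11: (11, -8, 30), (11, 8, 30)  [2]
  a=12..13: none
  a=14: (14, -12, 25), (14, 12, 25)  [2]
  a=15: (15, -8, 22), (15, -2, 21), (15, 2, 21), (15, 8, 22)  [4]
  a=16: none
  a=17: (17, -6, 19), (17, 6, 19)  [2]
  a=18: (18, -16, 21), (18, 16, 21)  [2]
  a=19..20: none
Total reduced forms: 1 + 1 + 2 + 2 + 2 + 2 + 2 + 2 + 2 + 2 + 4 + 2 + 2 = 26
h = 26

26


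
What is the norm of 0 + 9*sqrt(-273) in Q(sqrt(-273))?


N(a + b*sqrt(d)) = a^2 - d*b^2
= (0)^2 - (-273)*(9)^2
= 0 + 22113
= 22113

22113


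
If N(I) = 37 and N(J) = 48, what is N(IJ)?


N(IJ) = N(I) * N(J)
= 37 * 48
= 1776

1776
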